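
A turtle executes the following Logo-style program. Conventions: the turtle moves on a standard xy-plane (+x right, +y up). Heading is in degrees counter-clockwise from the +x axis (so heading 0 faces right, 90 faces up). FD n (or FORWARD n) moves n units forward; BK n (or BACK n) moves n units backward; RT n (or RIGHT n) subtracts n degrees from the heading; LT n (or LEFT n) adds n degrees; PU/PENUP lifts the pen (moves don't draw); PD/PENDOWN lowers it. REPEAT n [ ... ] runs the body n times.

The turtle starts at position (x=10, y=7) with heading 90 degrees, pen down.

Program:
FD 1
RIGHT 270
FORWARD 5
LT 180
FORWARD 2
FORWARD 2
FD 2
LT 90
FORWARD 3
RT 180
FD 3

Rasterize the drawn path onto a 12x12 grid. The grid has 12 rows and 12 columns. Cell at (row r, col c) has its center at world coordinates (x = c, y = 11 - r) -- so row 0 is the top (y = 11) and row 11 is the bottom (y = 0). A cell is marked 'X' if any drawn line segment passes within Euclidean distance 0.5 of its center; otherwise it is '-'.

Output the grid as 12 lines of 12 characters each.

Segment 0: (10,7) -> (10,8)
Segment 1: (10,8) -> (5,8)
Segment 2: (5,8) -> (7,8)
Segment 3: (7,8) -> (9,8)
Segment 4: (9,8) -> (11,8)
Segment 5: (11,8) -> (11,11)
Segment 6: (11,11) -> (11,8)

Answer: -----------X
-----------X
-----------X
-----XXXXXXX
----------X-
------------
------------
------------
------------
------------
------------
------------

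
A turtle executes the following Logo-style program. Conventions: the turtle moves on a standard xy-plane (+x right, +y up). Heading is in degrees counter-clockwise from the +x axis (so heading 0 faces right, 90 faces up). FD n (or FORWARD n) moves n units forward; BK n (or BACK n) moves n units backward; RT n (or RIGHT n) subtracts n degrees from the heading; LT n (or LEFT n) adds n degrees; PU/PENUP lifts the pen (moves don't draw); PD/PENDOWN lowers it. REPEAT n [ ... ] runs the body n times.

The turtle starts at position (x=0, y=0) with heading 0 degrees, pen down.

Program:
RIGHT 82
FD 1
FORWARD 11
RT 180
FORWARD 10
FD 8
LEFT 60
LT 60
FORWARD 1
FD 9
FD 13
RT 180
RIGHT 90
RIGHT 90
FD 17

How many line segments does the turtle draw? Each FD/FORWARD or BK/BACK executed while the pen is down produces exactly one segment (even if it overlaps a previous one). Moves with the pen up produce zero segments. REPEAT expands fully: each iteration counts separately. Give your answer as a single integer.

Executing turtle program step by step:
Start: pos=(0,0), heading=0, pen down
RT 82: heading 0 -> 278
FD 1: (0,0) -> (0.139,-0.99) [heading=278, draw]
FD 11: (0.139,-0.99) -> (1.67,-11.883) [heading=278, draw]
RT 180: heading 278 -> 98
FD 10: (1.67,-11.883) -> (0.278,-1.981) [heading=98, draw]
FD 8: (0.278,-1.981) -> (-0.835,5.942) [heading=98, draw]
LT 60: heading 98 -> 158
LT 60: heading 158 -> 218
FD 1: (-0.835,5.942) -> (-1.623,5.326) [heading=218, draw]
FD 9: (-1.623,5.326) -> (-8.715,-0.215) [heading=218, draw]
FD 13: (-8.715,-0.215) -> (-18.959,-8.219) [heading=218, draw]
RT 180: heading 218 -> 38
RT 90: heading 38 -> 308
RT 90: heading 308 -> 218
FD 17: (-18.959,-8.219) -> (-32.355,-18.685) [heading=218, draw]
Final: pos=(-32.355,-18.685), heading=218, 8 segment(s) drawn
Segments drawn: 8

Answer: 8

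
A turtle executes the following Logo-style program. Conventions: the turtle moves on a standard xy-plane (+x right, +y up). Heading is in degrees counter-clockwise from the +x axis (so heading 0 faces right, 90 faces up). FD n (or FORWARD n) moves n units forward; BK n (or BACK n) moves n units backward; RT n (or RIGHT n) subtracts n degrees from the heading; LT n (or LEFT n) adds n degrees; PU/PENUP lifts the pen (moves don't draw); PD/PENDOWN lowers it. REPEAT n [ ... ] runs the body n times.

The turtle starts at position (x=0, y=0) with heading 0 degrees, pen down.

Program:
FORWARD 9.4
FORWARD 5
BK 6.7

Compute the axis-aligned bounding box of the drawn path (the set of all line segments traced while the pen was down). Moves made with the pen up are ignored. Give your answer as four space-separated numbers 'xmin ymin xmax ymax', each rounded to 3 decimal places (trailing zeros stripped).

Answer: 0 0 14.4 0

Derivation:
Executing turtle program step by step:
Start: pos=(0,0), heading=0, pen down
FD 9.4: (0,0) -> (9.4,0) [heading=0, draw]
FD 5: (9.4,0) -> (14.4,0) [heading=0, draw]
BK 6.7: (14.4,0) -> (7.7,0) [heading=0, draw]
Final: pos=(7.7,0), heading=0, 3 segment(s) drawn

Segment endpoints: x in {0, 7.7, 9.4, 14.4}, y in {0}
xmin=0, ymin=0, xmax=14.4, ymax=0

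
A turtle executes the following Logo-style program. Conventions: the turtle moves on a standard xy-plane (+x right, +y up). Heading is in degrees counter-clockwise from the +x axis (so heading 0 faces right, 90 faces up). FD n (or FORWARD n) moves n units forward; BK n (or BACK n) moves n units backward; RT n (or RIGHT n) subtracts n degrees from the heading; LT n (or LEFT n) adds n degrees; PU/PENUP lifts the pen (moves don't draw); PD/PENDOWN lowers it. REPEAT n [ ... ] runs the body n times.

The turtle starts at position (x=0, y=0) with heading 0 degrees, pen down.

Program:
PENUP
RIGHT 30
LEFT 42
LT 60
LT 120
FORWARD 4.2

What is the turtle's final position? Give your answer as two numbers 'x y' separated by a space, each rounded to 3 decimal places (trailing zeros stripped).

Answer: -4.108 -0.873

Derivation:
Executing turtle program step by step:
Start: pos=(0,0), heading=0, pen down
PU: pen up
RT 30: heading 0 -> 330
LT 42: heading 330 -> 12
LT 60: heading 12 -> 72
LT 120: heading 72 -> 192
FD 4.2: (0,0) -> (-4.108,-0.873) [heading=192, move]
Final: pos=(-4.108,-0.873), heading=192, 0 segment(s) drawn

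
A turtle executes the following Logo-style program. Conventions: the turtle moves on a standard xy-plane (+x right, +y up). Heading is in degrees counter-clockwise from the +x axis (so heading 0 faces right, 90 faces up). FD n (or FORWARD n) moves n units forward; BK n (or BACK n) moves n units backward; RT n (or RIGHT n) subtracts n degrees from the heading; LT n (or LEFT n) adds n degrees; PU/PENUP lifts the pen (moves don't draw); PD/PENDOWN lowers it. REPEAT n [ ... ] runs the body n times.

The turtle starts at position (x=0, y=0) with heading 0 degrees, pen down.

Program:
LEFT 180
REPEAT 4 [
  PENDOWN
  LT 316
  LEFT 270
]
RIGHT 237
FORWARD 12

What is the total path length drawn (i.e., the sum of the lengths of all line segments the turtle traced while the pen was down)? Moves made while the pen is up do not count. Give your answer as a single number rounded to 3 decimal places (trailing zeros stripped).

Answer: 12

Derivation:
Executing turtle program step by step:
Start: pos=(0,0), heading=0, pen down
LT 180: heading 0 -> 180
REPEAT 4 [
  -- iteration 1/4 --
  PD: pen down
  LT 316: heading 180 -> 136
  LT 270: heading 136 -> 46
  -- iteration 2/4 --
  PD: pen down
  LT 316: heading 46 -> 2
  LT 270: heading 2 -> 272
  -- iteration 3/4 --
  PD: pen down
  LT 316: heading 272 -> 228
  LT 270: heading 228 -> 138
  -- iteration 4/4 --
  PD: pen down
  LT 316: heading 138 -> 94
  LT 270: heading 94 -> 4
]
RT 237: heading 4 -> 127
FD 12: (0,0) -> (-7.222,9.584) [heading=127, draw]
Final: pos=(-7.222,9.584), heading=127, 1 segment(s) drawn

Segment lengths:
  seg 1: (0,0) -> (-7.222,9.584), length = 12
Total = 12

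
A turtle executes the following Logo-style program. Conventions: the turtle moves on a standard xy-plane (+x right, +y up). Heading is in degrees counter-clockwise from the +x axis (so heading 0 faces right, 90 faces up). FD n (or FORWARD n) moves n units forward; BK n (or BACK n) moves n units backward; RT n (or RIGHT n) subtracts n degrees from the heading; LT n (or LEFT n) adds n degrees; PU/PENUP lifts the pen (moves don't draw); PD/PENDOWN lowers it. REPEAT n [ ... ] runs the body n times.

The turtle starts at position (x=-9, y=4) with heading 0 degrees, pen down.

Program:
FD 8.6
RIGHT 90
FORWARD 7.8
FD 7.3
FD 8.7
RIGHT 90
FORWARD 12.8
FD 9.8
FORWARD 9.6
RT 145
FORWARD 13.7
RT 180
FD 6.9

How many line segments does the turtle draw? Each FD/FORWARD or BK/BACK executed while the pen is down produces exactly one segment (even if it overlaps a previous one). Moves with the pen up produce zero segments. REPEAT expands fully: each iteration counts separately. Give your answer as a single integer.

Answer: 9

Derivation:
Executing turtle program step by step:
Start: pos=(-9,4), heading=0, pen down
FD 8.6: (-9,4) -> (-0.4,4) [heading=0, draw]
RT 90: heading 0 -> 270
FD 7.8: (-0.4,4) -> (-0.4,-3.8) [heading=270, draw]
FD 7.3: (-0.4,-3.8) -> (-0.4,-11.1) [heading=270, draw]
FD 8.7: (-0.4,-11.1) -> (-0.4,-19.8) [heading=270, draw]
RT 90: heading 270 -> 180
FD 12.8: (-0.4,-19.8) -> (-13.2,-19.8) [heading=180, draw]
FD 9.8: (-13.2,-19.8) -> (-23,-19.8) [heading=180, draw]
FD 9.6: (-23,-19.8) -> (-32.6,-19.8) [heading=180, draw]
RT 145: heading 180 -> 35
FD 13.7: (-32.6,-19.8) -> (-21.378,-11.942) [heading=35, draw]
RT 180: heading 35 -> 215
FD 6.9: (-21.378,-11.942) -> (-27.03,-15.9) [heading=215, draw]
Final: pos=(-27.03,-15.9), heading=215, 9 segment(s) drawn
Segments drawn: 9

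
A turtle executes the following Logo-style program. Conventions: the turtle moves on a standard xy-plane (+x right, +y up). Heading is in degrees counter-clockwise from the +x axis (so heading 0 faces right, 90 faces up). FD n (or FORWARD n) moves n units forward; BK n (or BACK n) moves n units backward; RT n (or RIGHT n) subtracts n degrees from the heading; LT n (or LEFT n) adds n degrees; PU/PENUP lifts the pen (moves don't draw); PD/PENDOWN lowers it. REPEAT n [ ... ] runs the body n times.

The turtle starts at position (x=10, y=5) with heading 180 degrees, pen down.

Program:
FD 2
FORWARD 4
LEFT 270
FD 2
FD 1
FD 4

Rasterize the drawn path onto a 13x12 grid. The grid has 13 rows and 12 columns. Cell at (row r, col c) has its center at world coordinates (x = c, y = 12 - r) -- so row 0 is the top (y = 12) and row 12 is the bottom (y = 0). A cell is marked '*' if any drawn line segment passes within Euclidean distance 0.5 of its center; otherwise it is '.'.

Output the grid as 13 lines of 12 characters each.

Answer: ....*.......
....*.......
....*.......
....*.......
....*.......
....*.......
....*.......
....*******.
............
............
............
............
............

Derivation:
Segment 0: (10,5) -> (8,5)
Segment 1: (8,5) -> (4,5)
Segment 2: (4,5) -> (4,7)
Segment 3: (4,7) -> (4,8)
Segment 4: (4,8) -> (4,12)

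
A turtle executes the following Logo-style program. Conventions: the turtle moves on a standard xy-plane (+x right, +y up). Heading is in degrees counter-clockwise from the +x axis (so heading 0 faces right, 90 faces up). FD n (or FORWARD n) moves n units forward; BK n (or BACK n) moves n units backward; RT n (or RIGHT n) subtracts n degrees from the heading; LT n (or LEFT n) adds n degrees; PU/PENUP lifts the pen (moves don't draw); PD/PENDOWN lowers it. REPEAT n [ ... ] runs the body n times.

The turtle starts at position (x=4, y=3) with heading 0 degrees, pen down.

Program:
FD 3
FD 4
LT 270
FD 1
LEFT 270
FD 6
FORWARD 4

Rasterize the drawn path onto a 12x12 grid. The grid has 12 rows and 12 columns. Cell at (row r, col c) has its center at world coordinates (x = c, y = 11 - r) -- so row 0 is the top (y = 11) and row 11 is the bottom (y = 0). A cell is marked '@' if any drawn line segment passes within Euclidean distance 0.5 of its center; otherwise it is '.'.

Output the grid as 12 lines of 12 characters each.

Segment 0: (4,3) -> (7,3)
Segment 1: (7,3) -> (11,3)
Segment 2: (11,3) -> (11,2)
Segment 3: (11,2) -> (5,2)
Segment 4: (5,2) -> (1,2)

Answer: ............
............
............
............
............
............
............
............
....@@@@@@@@
.@@@@@@@@@@@
............
............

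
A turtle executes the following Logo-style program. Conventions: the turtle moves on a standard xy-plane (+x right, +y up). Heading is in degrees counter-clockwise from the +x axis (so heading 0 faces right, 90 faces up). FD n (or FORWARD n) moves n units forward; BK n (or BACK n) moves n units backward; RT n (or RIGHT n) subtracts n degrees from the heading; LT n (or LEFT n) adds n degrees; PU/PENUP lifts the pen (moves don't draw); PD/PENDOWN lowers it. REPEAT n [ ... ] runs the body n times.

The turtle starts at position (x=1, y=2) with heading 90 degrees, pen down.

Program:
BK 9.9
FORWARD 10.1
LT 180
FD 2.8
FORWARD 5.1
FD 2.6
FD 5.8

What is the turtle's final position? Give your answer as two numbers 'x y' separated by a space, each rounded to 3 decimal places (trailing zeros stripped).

Executing turtle program step by step:
Start: pos=(1,2), heading=90, pen down
BK 9.9: (1,2) -> (1,-7.9) [heading=90, draw]
FD 10.1: (1,-7.9) -> (1,2.2) [heading=90, draw]
LT 180: heading 90 -> 270
FD 2.8: (1,2.2) -> (1,-0.6) [heading=270, draw]
FD 5.1: (1,-0.6) -> (1,-5.7) [heading=270, draw]
FD 2.6: (1,-5.7) -> (1,-8.3) [heading=270, draw]
FD 5.8: (1,-8.3) -> (1,-14.1) [heading=270, draw]
Final: pos=(1,-14.1), heading=270, 6 segment(s) drawn

Answer: 1 -14.1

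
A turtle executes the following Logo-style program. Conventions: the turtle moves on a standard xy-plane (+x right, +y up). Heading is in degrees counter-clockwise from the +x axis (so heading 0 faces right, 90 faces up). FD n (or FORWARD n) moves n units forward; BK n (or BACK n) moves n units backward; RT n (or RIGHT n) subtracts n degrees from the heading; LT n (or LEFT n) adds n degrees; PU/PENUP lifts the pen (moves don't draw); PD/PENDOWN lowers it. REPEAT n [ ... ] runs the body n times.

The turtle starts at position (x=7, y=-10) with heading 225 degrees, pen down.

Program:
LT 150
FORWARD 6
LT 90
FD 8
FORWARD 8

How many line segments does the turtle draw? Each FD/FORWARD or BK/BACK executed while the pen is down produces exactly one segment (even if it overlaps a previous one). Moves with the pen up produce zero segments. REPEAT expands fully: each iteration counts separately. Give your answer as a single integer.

Answer: 3

Derivation:
Executing turtle program step by step:
Start: pos=(7,-10), heading=225, pen down
LT 150: heading 225 -> 15
FD 6: (7,-10) -> (12.796,-8.447) [heading=15, draw]
LT 90: heading 15 -> 105
FD 8: (12.796,-8.447) -> (10.725,-0.72) [heading=105, draw]
FD 8: (10.725,-0.72) -> (8.654,7.008) [heading=105, draw]
Final: pos=(8.654,7.008), heading=105, 3 segment(s) drawn
Segments drawn: 3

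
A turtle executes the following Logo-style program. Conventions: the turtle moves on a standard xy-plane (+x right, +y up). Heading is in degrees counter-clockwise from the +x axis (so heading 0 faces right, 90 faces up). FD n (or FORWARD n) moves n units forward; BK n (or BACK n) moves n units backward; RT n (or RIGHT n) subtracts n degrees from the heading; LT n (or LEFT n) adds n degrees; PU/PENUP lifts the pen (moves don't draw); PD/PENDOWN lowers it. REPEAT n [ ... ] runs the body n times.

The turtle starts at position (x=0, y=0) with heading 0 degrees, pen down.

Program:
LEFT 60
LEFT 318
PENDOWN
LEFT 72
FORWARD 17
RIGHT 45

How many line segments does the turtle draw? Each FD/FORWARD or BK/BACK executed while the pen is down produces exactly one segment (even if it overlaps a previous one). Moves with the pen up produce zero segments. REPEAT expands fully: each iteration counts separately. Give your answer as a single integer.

Answer: 1

Derivation:
Executing turtle program step by step:
Start: pos=(0,0), heading=0, pen down
LT 60: heading 0 -> 60
LT 318: heading 60 -> 18
PD: pen down
LT 72: heading 18 -> 90
FD 17: (0,0) -> (0,17) [heading=90, draw]
RT 45: heading 90 -> 45
Final: pos=(0,17), heading=45, 1 segment(s) drawn
Segments drawn: 1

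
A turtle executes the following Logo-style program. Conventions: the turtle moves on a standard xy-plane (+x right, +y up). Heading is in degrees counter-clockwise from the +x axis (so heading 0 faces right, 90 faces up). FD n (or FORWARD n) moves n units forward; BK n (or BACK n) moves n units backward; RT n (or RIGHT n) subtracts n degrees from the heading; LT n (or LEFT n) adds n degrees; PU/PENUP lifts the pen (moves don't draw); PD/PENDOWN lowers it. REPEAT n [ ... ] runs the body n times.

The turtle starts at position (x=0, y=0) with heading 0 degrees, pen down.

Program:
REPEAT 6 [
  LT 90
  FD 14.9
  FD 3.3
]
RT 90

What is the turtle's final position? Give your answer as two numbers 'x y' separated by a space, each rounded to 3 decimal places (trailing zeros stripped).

Answer: -18.2 18.2

Derivation:
Executing turtle program step by step:
Start: pos=(0,0), heading=0, pen down
REPEAT 6 [
  -- iteration 1/6 --
  LT 90: heading 0 -> 90
  FD 14.9: (0,0) -> (0,14.9) [heading=90, draw]
  FD 3.3: (0,14.9) -> (0,18.2) [heading=90, draw]
  -- iteration 2/6 --
  LT 90: heading 90 -> 180
  FD 14.9: (0,18.2) -> (-14.9,18.2) [heading=180, draw]
  FD 3.3: (-14.9,18.2) -> (-18.2,18.2) [heading=180, draw]
  -- iteration 3/6 --
  LT 90: heading 180 -> 270
  FD 14.9: (-18.2,18.2) -> (-18.2,3.3) [heading=270, draw]
  FD 3.3: (-18.2,3.3) -> (-18.2,0) [heading=270, draw]
  -- iteration 4/6 --
  LT 90: heading 270 -> 0
  FD 14.9: (-18.2,0) -> (-3.3,0) [heading=0, draw]
  FD 3.3: (-3.3,0) -> (0,0) [heading=0, draw]
  -- iteration 5/6 --
  LT 90: heading 0 -> 90
  FD 14.9: (0,0) -> (0,14.9) [heading=90, draw]
  FD 3.3: (0,14.9) -> (0,18.2) [heading=90, draw]
  -- iteration 6/6 --
  LT 90: heading 90 -> 180
  FD 14.9: (0,18.2) -> (-14.9,18.2) [heading=180, draw]
  FD 3.3: (-14.9,18.2) -> (-18.2,18.2) [heading=180, draw]
]
RT 90: heading 180 -> 90
Final: pos=(-18.2,18.2), heading=90, 12 segment(s) drawn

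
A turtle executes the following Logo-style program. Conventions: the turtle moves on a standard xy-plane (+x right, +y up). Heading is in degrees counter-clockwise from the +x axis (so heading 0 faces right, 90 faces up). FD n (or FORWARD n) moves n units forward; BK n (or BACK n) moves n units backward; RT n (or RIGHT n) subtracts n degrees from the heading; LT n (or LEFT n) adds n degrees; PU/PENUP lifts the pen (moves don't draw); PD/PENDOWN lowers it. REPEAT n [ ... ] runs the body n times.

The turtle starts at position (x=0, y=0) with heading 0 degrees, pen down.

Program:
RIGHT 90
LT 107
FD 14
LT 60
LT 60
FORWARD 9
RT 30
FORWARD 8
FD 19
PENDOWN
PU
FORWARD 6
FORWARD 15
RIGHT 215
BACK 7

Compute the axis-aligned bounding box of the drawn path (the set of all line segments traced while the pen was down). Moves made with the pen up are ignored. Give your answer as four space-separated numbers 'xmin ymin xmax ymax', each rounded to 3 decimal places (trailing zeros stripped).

Answer: -1.088 0 13.388 36.051

Derivation:
Executing turtle program step by step:
Start: pos=(0,0), heading=0, pen down
RT 90: heading 0 -> 270
LT 107: heading 270 -> 17
FD 14: (0,0) -> (13.388,4.093) [heading=17, draw]
LT 60: heading 17 -> 77
LT 60: heading 77 -> 137
FD 9: (13.388,4.093) -> (6.806,10.231) [heading=137, draw]
RT 30: heading 137 -> 107
FD 8: (6.806,10.231) -> (4.467,17.882) [heading=107, draw]
FD 19: (4.467,17.882) -> (-1.088,36.051) [heading=107, draw]
PD: pen down
PU: pen up
FD 6: (-1.088,36.051) -> (-2.842,41.789) [heading=107, move]
FD 15: (-2.842,41.789) -> (-7.228,56.134) [heading=107, move]
RT 215: heading 107 -> 252
BK 7: (-7.228,56.134) -> (-5.065,62.791) [heading=252, move]
Final: pos=(-5.065,62.791), heading=252, 4 segment(s) drawn

Segment endpoints: x in {-1.088, 0, 4.467, 6.806, 13.388}, y in {0, 4.093, 10.231, 17.882, 36.051}
xmin=-1.088, ymin=0, xmax=13.388, ymax=36.051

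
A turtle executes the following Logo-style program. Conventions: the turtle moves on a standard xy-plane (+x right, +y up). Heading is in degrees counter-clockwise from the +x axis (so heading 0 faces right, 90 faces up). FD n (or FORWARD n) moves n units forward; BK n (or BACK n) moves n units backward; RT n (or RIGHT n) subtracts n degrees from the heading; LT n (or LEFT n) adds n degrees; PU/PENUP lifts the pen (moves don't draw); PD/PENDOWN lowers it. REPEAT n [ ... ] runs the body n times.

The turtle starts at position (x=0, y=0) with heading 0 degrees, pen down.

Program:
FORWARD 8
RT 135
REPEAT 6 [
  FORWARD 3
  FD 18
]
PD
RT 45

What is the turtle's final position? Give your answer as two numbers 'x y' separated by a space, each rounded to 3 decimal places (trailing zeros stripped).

Executing turtle program step by step:
Start: pos=(0,0), heading=0, pen down
FD 8: (0,0) -> (8,0) [heading=0, draw]
RT 135: heading 0 -> 225
REPEAT 6 [
  -- iteration 1/6 --
  FD 3: (8,0) -> (5.879,-2.121) [heading=225, draw]
  FD 18: (5.879,-2.121) -> (-6.849,-14.849) [heading=225, draw]
  -- iteration 2/6 --
  FD 3: (-6.849,-14.849) -> (-8.971,-16.971) [heading=225, draw]
  FD 18: (-8.971,-16.971) -> (-21.698,-29.698) [heading=225, draw]
  -- iteration 3/6 --
  FD 3: (-21.698,-29.698) -> (-23.82,-31.82) [heading=225, draw]
  FD 18: (-23.82,-31.82) -> (-36.548,-44.548) [heading=225, draw]
  -- iteration 4/6 --
  FD 3: (-36.548,-44.548) -> (-38.669,-46.669) [heading=225, draw]
  FD 18: (-38.669,-46.669) -> (-51.397,-59.397) [heading=225, draw]
  -- iteration 5/6 --
  FD 3: (-51.397,-59.397) -> (-53.518,-61.518) [heading=225, draw]
  FD 18: (-53.518,-61.518) -> (-66.246,-74.246) [heading=225, draw]
  -- iteration 6/6 --
  FD 3: (-66.246,-74.246) -> (-68.368,-76.368) [heading=225, draw]
  FD 18: (-68.368,-76.368) -> (-81.095,-89.095) [heading=225, draw]
]
PD: pen down
RT 45: heading 225 -> 180
Final: pos=(-81.095,-89.095), heading=180, 13 segment(s) drawn

Answer: -81.095 -89.095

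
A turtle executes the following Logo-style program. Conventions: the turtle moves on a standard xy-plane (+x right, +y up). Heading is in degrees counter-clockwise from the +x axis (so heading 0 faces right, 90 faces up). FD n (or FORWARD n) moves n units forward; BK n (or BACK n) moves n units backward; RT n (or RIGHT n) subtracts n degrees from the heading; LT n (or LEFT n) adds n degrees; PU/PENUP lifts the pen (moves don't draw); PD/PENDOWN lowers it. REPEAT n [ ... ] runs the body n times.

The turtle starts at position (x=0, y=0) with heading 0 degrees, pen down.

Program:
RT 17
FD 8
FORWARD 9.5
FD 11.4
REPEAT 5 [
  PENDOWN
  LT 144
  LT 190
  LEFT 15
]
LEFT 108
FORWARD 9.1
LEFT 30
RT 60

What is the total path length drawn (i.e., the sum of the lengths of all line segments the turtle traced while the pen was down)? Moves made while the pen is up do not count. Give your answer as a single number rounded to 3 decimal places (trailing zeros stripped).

Executing turtle program step by step:
Start: pos=(0,0), heading=0, pen down
RT 17: heading 0 -> 343
FD 8: (0,0) -> (7.65,-2.339) [heading=343, draw]
FD 9.5: (7.65,-2.339) -> (16.735,-5.117) [heading=343, draw]
FD 11.4: (16.735,-5.117) -> (27.637,-8.45) [heading=343, draw]
REPEAT 5 [
  -- iteration 1/5 --
  PD: pen down
  LT 144: heading 343 -> 127
  LT 190: heading 127 -> 317
  LT 15: heading 317 -> 332
  -- iteration 2/5 --
  PD: pen down
  LT 144: heading 332 -> 116
  LT 190: heading 116 -> 306
  LT 15: heading 306 -> 321
  -- iteration 3/5 --
  PD: pen down
  LT 144: heading 321 -> 105
  LT 190: heading 105 -> 295
  LT 15: heading 295 -> 310
  -- iteration 4/5 --
  PD: pen down
  LT 144: heading 310 -> 94
  LT 190: heading 94 -> 284
  LT 15: heading 284 -> 299
  -- iteration 5/5 --
  PD: pen down
  LT 144: heading 299 -> 83
  LT 190: heading 83 -> 273
  LT 15: heading 273 -> 288
]
LT 108: heading 288 -> 36
FD 9.1: (27.637,-8.45) -> (34.999,-3.101) [heading=36, draw]
LT 30: heading 36 -> 66
RT 60: heading 66 -> 6
Final: pos=(34.999,-3.101), heading=6, 4 segment(s) drawn

Segment lengths:
  seg 1: (0,0) -> (7.65,-2.339), length = 8
  seg 2: (7.65,-2.339) -> (16.735,-5.117), length = 9.5
  seg 3: (16.735,-5.117) -> (27.637,-8.45), length = 11.4
  seg 4: (27.637,-8.45) -> (34.999,-3.101), length = 9.1
Total = 38

Answer: 38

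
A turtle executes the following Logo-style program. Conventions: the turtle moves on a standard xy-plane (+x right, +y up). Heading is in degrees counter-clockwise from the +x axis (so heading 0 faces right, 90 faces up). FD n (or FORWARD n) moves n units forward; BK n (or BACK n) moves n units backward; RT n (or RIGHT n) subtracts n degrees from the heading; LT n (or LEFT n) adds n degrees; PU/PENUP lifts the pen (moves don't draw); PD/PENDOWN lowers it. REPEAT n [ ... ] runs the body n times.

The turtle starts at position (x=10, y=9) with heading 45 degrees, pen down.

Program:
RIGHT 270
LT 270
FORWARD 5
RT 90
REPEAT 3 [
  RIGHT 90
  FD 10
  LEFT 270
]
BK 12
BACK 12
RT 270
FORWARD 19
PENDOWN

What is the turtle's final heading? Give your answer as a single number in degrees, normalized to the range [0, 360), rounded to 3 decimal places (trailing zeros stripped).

Executing turtle program step by step:
Start: pos=(10,9), heading=45, pen down
RT 270: heading 45 -> 135
LT 270: heading 135 -> 45
FD 5: (10,9) -> (13.536,12.536) [heading=45, draw]
RT 90: heading 45 -> 315
REPEAT 3 [
  -- iteration 1/3 --
  RT 90: heading 315 -> 225
  FD 10: (13.536,12.536) -> (6.464,5.464) [heading=225, draw]
  LT 270: heading 225 -> 135
  -- iteration 2/3 --
  RT 90: heading 135 -> 45
  FD 10: (6.464,5.464) -> (13.536,12.536) [heading=45, draw]
  LT 270: heading 45 -> 315
  -- iteration 3/3 --
  RT 90: heading 315 -> 225
  FD 10: (13.536,12.536) -> (6.464,5.464) [heading=225, draw]
  LT 270: heading 225 -> 135
]
BK 12: (6.464,5.464) -> (14.95,-3.021) [heading=135, draw]
BK 12: (14.95,-3.021) -> (23.435,-11.506) [heading=135, draw]
RT 270: heading 135 -> 225
FD 19: (23.435,-11.506) -> (10,-24.941) [heading=225, draw]
PD: pen down
Final: pos=(10,-24.941), heading=225, 7 segment(s) drawn

Answer: 225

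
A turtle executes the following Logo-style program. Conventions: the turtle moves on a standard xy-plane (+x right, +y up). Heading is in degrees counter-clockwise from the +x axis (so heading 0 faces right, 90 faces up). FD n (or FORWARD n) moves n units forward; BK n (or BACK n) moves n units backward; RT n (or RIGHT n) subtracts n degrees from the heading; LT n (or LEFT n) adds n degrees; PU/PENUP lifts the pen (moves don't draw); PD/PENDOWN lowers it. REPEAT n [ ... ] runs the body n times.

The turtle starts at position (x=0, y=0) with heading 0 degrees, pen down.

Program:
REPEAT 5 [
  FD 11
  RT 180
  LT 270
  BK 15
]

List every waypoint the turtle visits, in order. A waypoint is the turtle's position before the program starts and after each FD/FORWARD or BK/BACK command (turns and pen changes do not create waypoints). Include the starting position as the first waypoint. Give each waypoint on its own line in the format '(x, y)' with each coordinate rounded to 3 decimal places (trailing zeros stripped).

Answer: (0, 0)
(11, 0)
(11, -15)
(11, -4)
(26, -4)
(15, -4)
(15, 11)
(15, 0)
(0, 0)
(11, 0)
(11, -15)

Derivation:
Executing turtle program step by step:
Start: pos=(0,0), heading=0, pen down
REPEAT 5 [
  -- iteration 1/5 --
  FD 11: (0,0) -> (11,0) [heading=0, draw]
  RT 180: heading 0 -> 180
  LT 270: heading 180 -> 90
  BK 15: (11,0) -> (11,-15) [heading=90, draw]
  -- iteration 2/5 --
  FD 11: (11,-15) -> (11,-4) [heading=90, draw]
  RT 180: heading 90 -> 270
  LT 270: heading 270 -> 180
  BK 15: (11,-4) -> (26,-4) [heading=180, draw]
  -- iteration 3/5 --
  FD 11: (26,-4) -> (15,-4) [heading=180, draw]
  RT 180: heading 180 -> 0
  LT 270: heading 0 -> 270
  BK 15: (15,-4) -> (15,11) [heading=270, draw]
  -- iteration 4/5 --
  FD 11: (15,11) -> (15,0) [heading=270, draw]
  RT 180: heading 270 -> 90
  LT 270: heading 90 -> 0
  BK 15: (15,0) -> (0,0) [heading=0, draw]
  -- iteration 5/5 --
  FD 11: (0,0) -> (11,0) [heading=0, draw]
  RT 180: heading 0 -> 180
  LT 270: heading 180 -> 90
  BK 15: (11,0) -> (11,-15) [heading=90, draw]
]
Final: pos=(11,-15), heading=90, 10 segment(s) drawn
Waypoints (11 total):
(0, 0)
(11, 0)
(11, -15)
(11, -4)
(26, -4)
(15, -4)
(15, 11)
(15, 0)
(0, 0)
(11, 0)
(11, -15)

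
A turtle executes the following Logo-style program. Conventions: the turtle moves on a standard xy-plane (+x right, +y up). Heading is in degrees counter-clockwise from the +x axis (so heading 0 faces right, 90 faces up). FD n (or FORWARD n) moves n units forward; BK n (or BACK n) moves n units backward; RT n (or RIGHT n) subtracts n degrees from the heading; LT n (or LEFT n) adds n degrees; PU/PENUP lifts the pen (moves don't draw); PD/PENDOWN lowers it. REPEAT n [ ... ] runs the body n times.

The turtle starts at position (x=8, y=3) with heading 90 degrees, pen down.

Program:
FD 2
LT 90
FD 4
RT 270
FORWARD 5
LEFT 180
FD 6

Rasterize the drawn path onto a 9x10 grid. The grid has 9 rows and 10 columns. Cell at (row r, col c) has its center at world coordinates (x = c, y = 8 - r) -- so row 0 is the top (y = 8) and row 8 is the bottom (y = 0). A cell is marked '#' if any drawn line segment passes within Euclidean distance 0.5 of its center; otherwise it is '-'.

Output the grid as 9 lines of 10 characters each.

Segment 0: (8,3) -> (8,5)
Segment 1: (8,5) -> (4,5)
Segment 2: (4,5) -> (4,0)
Segment 3: (4,0) -> (4,6)

Answer: ----------
----------
----#-----
----#####-
----#---#-
----#---#-
----#-----
----#-----
----#-----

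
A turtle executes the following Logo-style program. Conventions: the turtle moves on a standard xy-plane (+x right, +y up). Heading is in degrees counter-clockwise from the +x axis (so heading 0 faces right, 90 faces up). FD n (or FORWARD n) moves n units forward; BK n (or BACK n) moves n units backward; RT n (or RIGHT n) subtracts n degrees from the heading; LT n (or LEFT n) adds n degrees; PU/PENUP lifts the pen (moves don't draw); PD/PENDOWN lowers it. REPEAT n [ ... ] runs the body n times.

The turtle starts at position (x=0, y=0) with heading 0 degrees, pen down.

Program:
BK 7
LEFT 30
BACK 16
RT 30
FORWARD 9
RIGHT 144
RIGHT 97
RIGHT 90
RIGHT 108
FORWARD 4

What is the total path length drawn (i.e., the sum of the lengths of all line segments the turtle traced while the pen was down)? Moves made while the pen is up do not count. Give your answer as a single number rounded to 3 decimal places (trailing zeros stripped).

Answer: 36

Derivation:
Executing turtle program step by step:
Start: pos=(0,0), heading=0, pen down
BK 7: (0,0) -> (-7,0) [heading=0, draw]
LT 30: heading 0 -> 30
BK 16: (-7,0) -> (-20.856,-8) [heading=30, draw]
RT 30: heading 30 -> 0
FD 9: (-20.856,-8) -> (-11.856,-8) [heading=0, draw]
RT 144: heading 0 -> 216
RT 97: heading 216 -> 119
RT 90: heading 119 -> 29
RT 108: heading 29 -> 281
FD 4: (-11.856,-8) -> (-11.093,-11.927) [heading=281, draw]
Final: pos=(-11.093,-11.927), heading=281, 4 segment(s) drawn

Segment lengths:
  seg 1: (0,0) -> (-7,0), length = 7
  seg 2: (-7,0) -> (-20.856,-8), length = 16
  seg 3: (-20.856,-8) -> (-11.856,-8), length = 9
  seg 4: (-11.856,-8) -> (-11.093,-11.927), length = 4
Total = 36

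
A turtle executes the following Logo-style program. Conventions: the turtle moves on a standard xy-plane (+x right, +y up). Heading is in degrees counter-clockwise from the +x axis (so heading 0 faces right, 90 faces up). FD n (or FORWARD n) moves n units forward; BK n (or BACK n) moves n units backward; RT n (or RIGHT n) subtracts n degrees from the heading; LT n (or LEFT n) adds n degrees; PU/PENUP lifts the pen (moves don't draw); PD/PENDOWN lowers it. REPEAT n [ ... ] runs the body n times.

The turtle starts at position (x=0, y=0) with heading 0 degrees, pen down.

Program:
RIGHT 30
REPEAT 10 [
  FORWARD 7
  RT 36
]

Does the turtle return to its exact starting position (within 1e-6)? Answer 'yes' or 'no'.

Executing turtle program step by step:
Start: pos=(0,0), heading=0, pen down
RT 30: heading 0 -> 330
REPEAT 10 [
  -- iteration 1/10 --
  FD 7: (0,0) -> (6.062,-3.5) [heading=330, draw]
  RT 36: heading 330 -> 294
  -- iteration 2/10 --
  FD 7: (6.062,-3.5) -> (8.909,-9.895) [heading=294, draw]
  RT 36: heading 294 -> 258
  -- iteration 3/10 --
  FD 7: (8.909,-9.895) -> (7.454,-16.742) [heading=258, draw]
  RT 36: heading 258 -> 222
  -- iteration 4/10 --
  FD 7: (7.454,-16.742) -> (2.252,-21.426) [heading=222, draw]
  RT 36: heading 222 -> 186
  -- iteration 5/10 --
  FD 7: (2.252,-21.426) -> (-4.71,-22.157) [heading=186, draw]
  RT 36: heading 186 -> 150
  -- iteration 6/10 --
  FD 7: (-4.71,-22.157) -> (-10.772,-18.657) [heading=150, draw]
  RT 36: heading 150 -> 114
  -- iteration 7/10 --
  FD 7: (-10.772,-18.657) -> (-13.619,-12.263) [heading=114, draw]
  RT 36: heading 114 -> 78
  -- iteration 8/10 --
  FD 7: (-13.619,-12.263) -> (-12.164,-5.416) [heading=78, draw]
  RT 36: heading 78 -> 42
  -- iteration 9/10 --
  FD 7: (-12.164,-5.416) -> (-6.962,-0.732) [heading=42, draw]
  RT 36: heading 42 -> 6
  -- iteration 10/10 --
  FD 7: (-6.962,-0.732) -> (0,0) [heading=6, draw]
  RT 36: heading 6 -> 330
]
Final: pos=(0,0), heading=330, 10 segment(s) drawn

Start position: (0, 0)
Final position: (0, 0)
Distance = 0; < 1e-6 -> CLOSED

Answer: yes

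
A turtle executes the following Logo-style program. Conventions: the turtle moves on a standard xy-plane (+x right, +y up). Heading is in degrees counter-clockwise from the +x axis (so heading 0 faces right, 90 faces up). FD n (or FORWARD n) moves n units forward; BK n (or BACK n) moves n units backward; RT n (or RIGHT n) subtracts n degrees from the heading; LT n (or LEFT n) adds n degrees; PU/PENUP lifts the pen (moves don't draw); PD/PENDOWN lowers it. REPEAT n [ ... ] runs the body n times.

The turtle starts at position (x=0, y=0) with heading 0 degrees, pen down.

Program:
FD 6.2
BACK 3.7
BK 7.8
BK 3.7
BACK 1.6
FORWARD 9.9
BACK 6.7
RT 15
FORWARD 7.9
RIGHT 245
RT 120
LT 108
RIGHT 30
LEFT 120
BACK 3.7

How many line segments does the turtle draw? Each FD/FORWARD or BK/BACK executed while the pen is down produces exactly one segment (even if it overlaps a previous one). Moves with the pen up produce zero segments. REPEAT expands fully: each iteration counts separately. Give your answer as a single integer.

Executing turtle program step by step:
Start: pos=(0,0), heading=0, pen down
FD 6.2: (0,0) -> (6.2,0) [heading=0, draw]
BK 3.7: (6.2,0) -> (2.5,0) [heading=0, draw]
BK 7.8: (2.5,0) -> (-5.3,0) [heading=0, draw]
BK 3.7: (-5.3,0) -> (-9,0) [heading=0, draw]
BK 1.6: (-9,0) -> (-10.6,0) [heading=0, draw]
FD 9.9: (-10.6,0) -> (-0.7,0) [heading=0, draw]
BK 6.7: (-0.7,0) -> (-7.4,0) [heading=0, draw]
RT 15: heading 0 -> 345
FD 7.9: (-7.4,0) -> (0.231,-2.045) [heading=345, draw]
RT 245: heading 345 -> 100
RT 120: heading 100 -> 340
LT 108: heading 340 -> 88
RT 30: heading 88 -> 58
LT 120: heading 58 -> 178
BK 3.7: (0.231,-2.045) -> (3.929,-2.174) [heading=178, draw]
Final: pos=(3.929,-2.174), heading=178, 9 segment(s) drawn
Segments drawn: 9

Answer: 9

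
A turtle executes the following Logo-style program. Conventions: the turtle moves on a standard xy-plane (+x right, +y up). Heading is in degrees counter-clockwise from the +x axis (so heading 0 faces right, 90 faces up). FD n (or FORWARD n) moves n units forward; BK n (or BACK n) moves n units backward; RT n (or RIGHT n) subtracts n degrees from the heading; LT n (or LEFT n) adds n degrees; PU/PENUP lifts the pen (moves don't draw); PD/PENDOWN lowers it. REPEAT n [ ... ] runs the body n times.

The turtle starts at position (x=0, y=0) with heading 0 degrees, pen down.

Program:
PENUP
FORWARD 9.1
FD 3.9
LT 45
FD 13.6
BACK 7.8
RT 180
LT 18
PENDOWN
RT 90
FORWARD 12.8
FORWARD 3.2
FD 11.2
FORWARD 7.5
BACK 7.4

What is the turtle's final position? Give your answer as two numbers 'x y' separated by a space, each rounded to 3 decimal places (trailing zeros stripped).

Executing turtle program step by step:
Start: pos=(0,0), heading=0, pen down
PU: pen up
FD 9.1: (0,0) -> (9.1,0) [heading=0, move]
FD 3.9: (9.1,0) -> (13,0) [heading=0, move]
LT 45: heading 0 -> 45
FD 13.6: (13,0) -> (22.617,9.617) [heading=45, move]
BK 7.8: (22.617,9.617) -> (17.101,4.101) [heading=45, move]
RT 180: heading 45 -> 225
LT 18: heading 225 -> 243
PD: pen down
RT 90: heading 243 -> 153
FD 12.8: (17.101,4.101) -> (5.696,9.912) [heading=153, draw]
FD 3.2: (5.696,9.912) -> (2.845,11.365) [heading=153, draw]
FD 11.2: (2.845,11.365) -> (-7.134,16.45) [heading=153, draw]
FD 7.5: (-7.134,16.45) -> (-13.817,19.855) [heading=153, draw]
BK 7.4: (-13.817,19.855) -> (-7.223,16.495) [heading=153, draw]
Final: pos=(-7.223,16.495), heading=153, 5 segment(s) drawn

Answer: -7.223 16.495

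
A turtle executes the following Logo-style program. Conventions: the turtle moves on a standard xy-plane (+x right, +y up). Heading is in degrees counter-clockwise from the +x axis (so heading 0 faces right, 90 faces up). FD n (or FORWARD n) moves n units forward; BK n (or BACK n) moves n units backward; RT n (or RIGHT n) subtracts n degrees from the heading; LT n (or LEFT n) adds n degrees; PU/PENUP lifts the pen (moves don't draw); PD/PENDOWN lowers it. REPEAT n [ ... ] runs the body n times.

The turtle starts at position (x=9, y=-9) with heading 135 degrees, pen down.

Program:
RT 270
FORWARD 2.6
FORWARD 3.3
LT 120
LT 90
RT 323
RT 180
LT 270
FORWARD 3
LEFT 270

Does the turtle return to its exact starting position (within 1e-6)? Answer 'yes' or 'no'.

Executing turtle program step by step:
Start: pos=(9,-9), heading=135, pen down
RT 270: heading 135 -> 225
FD 2.6: (9,-9) -> (7.162,-10.838) [heading=225, draw]
FD 3.3: (7.162,-10.838) -> (4.828,-13.172) [heading=225, draw]
LT 120: heading 225 -> 345
LT 90: heading 345 -> 75
RT 323: heading 75 -> 112
RT 180: heading 112 -> 292
LT 270: heading 292 -> 202
FD 3: (4.828,-13.172) -> (2.047,-14.296) [heading=202, draw]
LT 270: heading 202 -> 112
Final: pos=(2.047,-14.296), heading=112, 3 segment(s) drawn

Start position: (9, -9)
Final position: (2.047, -14.296)
Distance = 8.74; >= 1e-6 -> NOT closed

Answer: no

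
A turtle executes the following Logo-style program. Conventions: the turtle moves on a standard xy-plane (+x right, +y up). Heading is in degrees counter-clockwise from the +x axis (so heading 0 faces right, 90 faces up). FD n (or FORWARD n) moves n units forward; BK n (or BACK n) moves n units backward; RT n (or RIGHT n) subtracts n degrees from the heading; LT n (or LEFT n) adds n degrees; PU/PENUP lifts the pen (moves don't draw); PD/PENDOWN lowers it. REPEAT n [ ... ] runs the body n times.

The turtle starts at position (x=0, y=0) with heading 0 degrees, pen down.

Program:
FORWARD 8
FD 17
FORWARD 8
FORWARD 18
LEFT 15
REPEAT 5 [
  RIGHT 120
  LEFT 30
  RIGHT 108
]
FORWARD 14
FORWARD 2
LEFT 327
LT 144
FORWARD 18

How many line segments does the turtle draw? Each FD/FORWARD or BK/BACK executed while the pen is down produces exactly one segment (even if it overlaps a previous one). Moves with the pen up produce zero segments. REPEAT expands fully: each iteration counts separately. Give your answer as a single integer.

Answer: 7

Derivation:
Executing turtle program step by step:
Start: pos=(0,0), heading=0, pen down
FD 8: (0,0) -> (8,0) [heading=0, draw]
FD 17: (8,0) -> (25,0) [heading=0, draw]
FD 8: (25,0) -> (33,0) [heading=0, draw]
FD 18: (33,0) -> (51,0) [heading=0, draw]
LT 15: heading 0 -> 15
REPEAT 5 [
  -- iteration 1/5 --
  RT 120: heading 15 -> 255
  LT 30: heading 255 -> 285
  RT 108: heading 285 -> 177
  -- iteration 2/5 --
  RT 120: heading 177 -> 57
  LT 30: heading 57 -> 87
  RT 108: heading 87 -> 339
  -- iteration 3/5 --
  RT 120: heading 339 -> 219
  LT 30: heading 219 -> 249
  RT 108: heading 249 -> 141
  -- iteration 4/5 --
  RT 120: heading 141 -> 21
  LT 30: heading 21 -> 51
  RT 108: heading 51 -> 303
  -- iteration 5/5 --
  RT 120: heading 303 -> 183
  LT 30: heading 183 -> 213
  RT 108: heading 213 -> 105
]
FD 14: (51,0) -> (47.377,13.523) [heading=105, draw]
FD 2: (47.377,13.523) -> (46.859,15.455) [heading=105, draw]
LT 327: heading 105 -> 72
LT 144: heading 72 -> 216
FD 18: (46.859,15.455) -> (32.297,4.875) [heading=216, draw]
Final: pos=(32.297,4.875), heading=216, 7 segment(s) drawn
Segments drawn: 7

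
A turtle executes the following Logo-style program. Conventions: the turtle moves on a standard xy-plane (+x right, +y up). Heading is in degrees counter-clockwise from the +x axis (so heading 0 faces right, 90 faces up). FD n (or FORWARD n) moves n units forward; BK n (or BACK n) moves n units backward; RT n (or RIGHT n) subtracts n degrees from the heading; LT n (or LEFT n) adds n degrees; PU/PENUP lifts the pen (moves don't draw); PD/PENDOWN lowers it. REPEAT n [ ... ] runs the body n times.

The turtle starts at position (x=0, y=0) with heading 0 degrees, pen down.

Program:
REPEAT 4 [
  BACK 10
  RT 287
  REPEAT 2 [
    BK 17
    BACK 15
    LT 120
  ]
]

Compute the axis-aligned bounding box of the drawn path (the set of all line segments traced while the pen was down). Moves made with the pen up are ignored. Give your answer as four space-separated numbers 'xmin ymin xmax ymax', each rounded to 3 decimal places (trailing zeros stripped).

Executing turtle program step by step:
Start: pos=(0,0), heading=0, pen down
REPEAT 4 [
  -- iteration 1/4 --
  BK 10: (0,0) -> (-10,0) [heading=0, draw]
  RT 287: heading 0 -> 73
  REPEAT 2 [
    -- iteration 1/2 --
    BK 17: (-10,0) -> (-14.97,-16.257) [heading=73, draw]
    BK 15: (-14.97,-16.257) -> (-19.356,-30.602) [heading=73, draw]
    LT 120: heading 73 -> 193
    -- iteration 2/2 --
    BK 17: (-19.356,-30.602) -> (-2.792,-26.778) [heading=193, draw]
    BK 15: (-2.792,-26.778) -> (11.824,-23.403) [heading=193, draw]
    LT 120: heading 193 -> 313
  ]
  -- iteration 2/4 --
  BK 10: (11.824,-23.403) -> (5.004,-16.09) [heading=313, draw]
  RT 287: heading 313 -> 26
  REPEAT 2 [
    -- iteration 1/2 --
    BK 17: (5.004,-16.09) -> (-10.276,-23.542) [heading=26, draw]
    BK 15: (-10.276,-23.542) -> (-23.757,-30.118) [heading=26, draw]
    LT 120: heading 26 -> 146
    -- iteration 2/2 --
    BK 17: (-23.757,-30.118) -> (-9.664,-39.624) [heading=146, draw]
    BK 15: (-9.664,-39.624) -> (2.772,-48.012) [heading=146, draw]
    LT 120: heading 146 -> 266
  ]
  -- iteration 3/4 --
  BK 10: (2.772,-48.012) -> (3.469,-38.036) [heading=266, draw]
  RT 287: heading 266 -> 339
  REPEAT 2 [
    -- iteration 1/2 --
    BK 17: (3.469,-38.036) -> (-12.402,-31.944) [heading=339, draw]
    BK 15: (-12.402,-31.944) -> (-26.405,-26.568) [heading=339, draw]
    LT 120: heading 339 -> 99
    -- iteration 2/2 --
    BK 17: (-26.405,-26.568) -> (-23.746,-43.359) [heading=99, draw]
    BK 15: (-23.746,-43.359) -> (-21.399,-58.174) [heading=99, draw]
    LT 120: heading 99 -> 219
  ]
  -- iteration 4/4 --
  BK 10: (-21.399,-58.174) -> (-13.628,-51.881) [heading=219, draw]
  RT 287: heading 219 -> 292
  REPEAT 2 [
    -- iteration 1/2 --
    BK 17: (-13.628,-51.881) -> (-19.996,-36.119) [heading=292, draw]
    BK 15: (-19.996,-36.119) -> (-25.615,-22.211) [heading=292, draw]
    LT 120: heading 292 -> 52
    -- iteration 2/2 --
    BK 17: (-25.615,-22.211) -> (-36.082,-35.608) [heading=52, draw]
    BK 15: (-36.082,-35.608) -> (-45.316,-47.428) [heading=52, draw]
    LT 120: heading 52 -> 172
  ]
]
Final: pos=(-45.316,-47.428), heading=172, 20 segment(s) drawn

Segment endpoints: x in {-45.316, -36.082, -26.405, -25.615, -23.757, -23.746, -21.399, -19.996, -19.356, -14.97, -13.628, -12.402, -10.276, -10, -9.664, -2.792, 0, 2.772, 3.469, 5.004, 11.824}, y in {-58.174, -51.881, -48.012, -47.428, -43.359, -39.624, -38.036, -36.119, -35.608, -31.944, -30.602, -30.118, -26.778, -26.568, -23.542, -23.403, -22.211, -16.257, -16.09, 0}
xmin=-45.316, ymin=-58.174, xmax=11.824, ymax=0

Answer: -45.316 -58.174 11.824 0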